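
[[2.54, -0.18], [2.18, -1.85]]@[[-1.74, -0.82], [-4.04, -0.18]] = [[-3.69,-2.05], [3.68,-1.45]]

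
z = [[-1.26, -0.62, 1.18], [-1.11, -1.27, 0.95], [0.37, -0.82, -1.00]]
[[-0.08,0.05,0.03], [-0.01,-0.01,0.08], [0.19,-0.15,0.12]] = z @ [[-0.03, 0.03, -0.07], [-0.07, 0.06, -0.07], [-0.14, 0.11, -0.09]]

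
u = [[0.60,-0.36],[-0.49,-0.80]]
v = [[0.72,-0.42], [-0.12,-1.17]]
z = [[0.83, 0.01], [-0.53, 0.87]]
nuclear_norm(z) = 1.78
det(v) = -0.89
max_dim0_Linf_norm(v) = 1.17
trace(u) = -0.20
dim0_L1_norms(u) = [1.09, 1.16]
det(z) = 0.73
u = z @ v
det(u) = -0.66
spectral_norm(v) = 1.25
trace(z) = 1.70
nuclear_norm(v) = 1.97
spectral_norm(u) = 0.94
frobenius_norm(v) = 1.44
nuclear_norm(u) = 1.64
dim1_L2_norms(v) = [0.83, 1.18]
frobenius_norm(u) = 1.17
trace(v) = -0.45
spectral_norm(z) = 1.15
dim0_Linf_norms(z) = [0.83, 0.87]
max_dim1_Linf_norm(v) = 1.17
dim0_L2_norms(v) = [0.73, 1.24]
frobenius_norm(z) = 1.31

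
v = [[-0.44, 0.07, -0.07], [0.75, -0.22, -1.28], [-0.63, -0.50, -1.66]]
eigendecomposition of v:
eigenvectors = [[0.12, 0.53, 0.01], [0.95, -0.85, 0.58], [-0.29, 0.08, 0.82]]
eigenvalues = [0.26, -0.56, -2.02]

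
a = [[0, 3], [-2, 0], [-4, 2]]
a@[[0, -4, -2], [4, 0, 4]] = [[12, 0, 12], [0, 8, 4], [8, 16, 16]]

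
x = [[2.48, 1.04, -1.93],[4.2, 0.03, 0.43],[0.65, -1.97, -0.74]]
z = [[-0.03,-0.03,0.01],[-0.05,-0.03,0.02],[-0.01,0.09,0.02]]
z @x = [[-0.19,-0.05,0.04],[-0.24,-0.09,0.07],[0.37,-0.05,0.04]]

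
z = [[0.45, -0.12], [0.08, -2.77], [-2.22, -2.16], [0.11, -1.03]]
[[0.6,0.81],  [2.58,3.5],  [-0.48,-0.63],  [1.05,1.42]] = z@[[1.09, 1.47], [-0.90, -1.22]]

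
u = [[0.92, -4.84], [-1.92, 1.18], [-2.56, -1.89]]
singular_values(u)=[5.35, 3.3]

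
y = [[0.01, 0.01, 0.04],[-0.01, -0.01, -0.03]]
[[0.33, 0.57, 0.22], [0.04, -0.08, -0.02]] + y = [[0.34, 0.58, 0.26], [0.03, -0.09, -0.05]]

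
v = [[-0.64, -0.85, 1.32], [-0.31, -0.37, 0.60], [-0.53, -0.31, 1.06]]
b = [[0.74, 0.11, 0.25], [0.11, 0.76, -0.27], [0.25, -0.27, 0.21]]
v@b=[[-0.24, -1.07, 0.35], [-0.12, -0.48, 0.15], [-0.16, -0.58, 0.17]]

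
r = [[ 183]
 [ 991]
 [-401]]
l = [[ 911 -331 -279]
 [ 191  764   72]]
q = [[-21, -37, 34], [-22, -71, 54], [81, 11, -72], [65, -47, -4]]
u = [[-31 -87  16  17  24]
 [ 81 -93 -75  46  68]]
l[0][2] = -279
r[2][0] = -401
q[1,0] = -22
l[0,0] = 911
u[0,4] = 24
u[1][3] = 46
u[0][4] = 24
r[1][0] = 991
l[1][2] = 72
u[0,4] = 24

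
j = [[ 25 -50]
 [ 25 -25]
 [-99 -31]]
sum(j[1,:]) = 0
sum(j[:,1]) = -106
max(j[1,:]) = 25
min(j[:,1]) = -50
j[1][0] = 25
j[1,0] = 25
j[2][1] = -31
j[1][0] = 25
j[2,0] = -99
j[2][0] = -99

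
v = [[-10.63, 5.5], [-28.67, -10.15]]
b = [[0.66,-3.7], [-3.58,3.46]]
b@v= [[99.06, 41.18],[-61.14, -54.81]]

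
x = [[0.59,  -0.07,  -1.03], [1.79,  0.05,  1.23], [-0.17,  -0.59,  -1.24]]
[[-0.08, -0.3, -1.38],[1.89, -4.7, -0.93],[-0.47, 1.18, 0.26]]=x @ [[0.71, -2.02, -1.06], [-0.5, 0.48, -1.97], [0.52, -0.9, 0.87]]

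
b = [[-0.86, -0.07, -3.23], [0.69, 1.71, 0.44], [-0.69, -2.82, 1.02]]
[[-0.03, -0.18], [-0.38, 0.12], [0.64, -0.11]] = b@[[0.05, 0.44], [-0.24, -0.09], [-0.0, -0.06]]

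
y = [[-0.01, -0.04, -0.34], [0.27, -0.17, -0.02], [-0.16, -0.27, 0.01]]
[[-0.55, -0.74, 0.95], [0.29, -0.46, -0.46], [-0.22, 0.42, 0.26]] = y @[[1.25, -1.8, -1.88], [0.12, -0.40, 0.06], [1.57, 2.28, -2.76]]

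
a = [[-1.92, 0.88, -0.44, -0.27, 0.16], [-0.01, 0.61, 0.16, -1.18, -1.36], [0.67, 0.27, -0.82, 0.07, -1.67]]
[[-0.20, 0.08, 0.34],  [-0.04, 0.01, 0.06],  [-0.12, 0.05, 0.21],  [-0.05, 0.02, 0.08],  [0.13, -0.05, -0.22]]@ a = [[0.61, -0.04, -0.18, -0.02, -0.71],[0.12, -0.01, -0.03, 0.00, -0.12],[0.37, -0.02, -0.11, -0.01, -0.44],[0.15, -0.01, -0.04, -0.0, -0.17],[-0.4, 0.02, 0.12, 0.01, 0.46]]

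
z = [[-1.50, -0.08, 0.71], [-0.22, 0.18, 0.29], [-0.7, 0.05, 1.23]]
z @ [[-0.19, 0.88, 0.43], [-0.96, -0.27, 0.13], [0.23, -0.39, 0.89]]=[[0.53, -1.58, -0.02], [-0.06, -0.36, 0.19], [0.37, -1.11, 0.80]]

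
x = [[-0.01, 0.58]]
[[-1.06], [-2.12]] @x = [[0.01, -0.61], [0.02, -1.23]]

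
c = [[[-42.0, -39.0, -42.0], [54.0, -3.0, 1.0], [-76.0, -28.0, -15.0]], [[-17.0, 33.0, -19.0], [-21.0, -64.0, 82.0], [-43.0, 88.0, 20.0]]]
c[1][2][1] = 88.0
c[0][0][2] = -42.0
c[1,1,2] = 82.0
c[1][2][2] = 20.0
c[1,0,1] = 33.0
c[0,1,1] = -3.0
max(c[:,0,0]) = -17.0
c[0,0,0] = -42.0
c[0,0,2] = -42.0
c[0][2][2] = -15.0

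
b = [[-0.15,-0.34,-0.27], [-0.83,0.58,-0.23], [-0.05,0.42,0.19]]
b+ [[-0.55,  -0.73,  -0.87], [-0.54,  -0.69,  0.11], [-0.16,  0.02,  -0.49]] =[[-0.70, -1.07, -1.14],[-1.37, -0.11, -0.12],[-0.21, 0.44, -0.3]]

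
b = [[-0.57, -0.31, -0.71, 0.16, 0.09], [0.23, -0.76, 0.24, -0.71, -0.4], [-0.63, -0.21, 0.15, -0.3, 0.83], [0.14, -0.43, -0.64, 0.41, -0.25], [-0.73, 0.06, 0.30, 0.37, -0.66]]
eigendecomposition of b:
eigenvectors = [[(0.33+0j), 0.08+0.00j, -0.53+0.00j, -0.53-0.00j, 0.50+0.00j], [-0.30+0.00j, (-0.5+0j), (0.4+0.27j), (0.4-0.27j), (0.68+0j)], [(-0.47+0j), (0.32+0j), -0.42+0.25j, (-0.42-0.25j), 0.18+0.00j], [(0.76+0j), 0.75+0.00j, (-0.05+0.1j), (-0.05-0.1j), (0.29+0j)], [(-0.07+0j), 0.28+0.00j, 0.03-0.49j, (0.03+0.49j), (0.4+0j)]]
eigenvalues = [(1.06+0j), (0.35+0j), (-0.88+0.55j), (-0.88-0.55j), (-1.07+0j)]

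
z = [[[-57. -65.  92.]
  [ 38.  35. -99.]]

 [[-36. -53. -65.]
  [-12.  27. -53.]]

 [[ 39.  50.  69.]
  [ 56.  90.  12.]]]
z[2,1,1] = 90.0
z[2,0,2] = 69.0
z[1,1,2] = -53.0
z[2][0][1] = 50.0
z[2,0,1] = 50.0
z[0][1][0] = 38.0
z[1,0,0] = -36.0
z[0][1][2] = -99.0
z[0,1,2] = -99.0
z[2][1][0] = 56.0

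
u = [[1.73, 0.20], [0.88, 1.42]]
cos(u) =[[-0.15, -0.19], [-0.85, 0.15]]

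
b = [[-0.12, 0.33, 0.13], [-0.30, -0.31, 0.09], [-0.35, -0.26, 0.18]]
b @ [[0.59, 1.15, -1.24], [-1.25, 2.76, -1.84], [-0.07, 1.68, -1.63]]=[[-0.49, 0.99, -0.67],  [0.2, -1.05, 0.80],  [0.11, -0.82, 0.62]]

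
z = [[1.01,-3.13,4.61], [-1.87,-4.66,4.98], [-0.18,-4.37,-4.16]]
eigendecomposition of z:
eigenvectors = [[0.98+0.00j, (0.39-0.15j), (0.39+0.15j)], [(-0.19+0j), 0.67+0.00j, (0.67-0j)], [0.11+0.00j, (0.11+0.6j), (0.11-0.6j)]]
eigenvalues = [(2.12+0j), (-4.97+4.86j), (-4.97-4.86j)]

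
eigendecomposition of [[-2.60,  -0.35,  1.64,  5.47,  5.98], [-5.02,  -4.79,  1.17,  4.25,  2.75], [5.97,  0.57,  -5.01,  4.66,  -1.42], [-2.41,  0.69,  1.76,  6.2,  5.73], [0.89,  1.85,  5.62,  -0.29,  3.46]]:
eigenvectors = [[(-0.54+0j),(0.32+0j),-0.03-0.24j,(-0.03+0.24j),(0.08+0j)],[-0.11+0.00j,(-0.35+0j),0.26+0.03j,0.26-0.03j,0.76+0.00j],[-0.38+0.00j,(-0.25+0j),-0.77+0.00j,-0.77-0.00j,(-0.6+0j)],[-0.60+0.00j,(-0.49+0j),(-0.06-0.21j),-0.06+0.21j,(-0.04+0j)],[(-0.44+0j),(0.69+0j),(0.43+0.22j),(0.43-0.22j),(0.21+0j)]]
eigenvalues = [(9.44+0j), (1.07+0j), (-3.79+3.48j), (-3.79-3.48j), (-5.68+0j)]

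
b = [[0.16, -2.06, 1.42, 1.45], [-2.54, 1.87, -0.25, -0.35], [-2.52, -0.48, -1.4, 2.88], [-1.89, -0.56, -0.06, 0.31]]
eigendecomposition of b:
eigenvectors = [[(-0.44+0j), (-0.1+0.41j), (-0.1-0.41j), (0.46+0j)], [(0.86+0j), (-0.38+0.1j), -0.38-0.10j, 0.34+0.00j], [0.23+0.00j, (-0.68+0j), (-0.68-0j), -0.63+0.00j], [(0.12+0j), -0.43-0.11j, -0.43+0.11j, 0.52+0.00j]]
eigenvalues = [(3.05+0j), (-0.22+2.06j), (-0.22-2.06j), (-1.67+0j)]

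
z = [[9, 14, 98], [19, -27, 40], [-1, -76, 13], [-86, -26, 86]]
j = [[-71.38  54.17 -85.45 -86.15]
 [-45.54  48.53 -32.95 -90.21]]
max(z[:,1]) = 14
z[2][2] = 13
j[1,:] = [-45.54, 48.53, -32.95, -90.21]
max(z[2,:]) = 13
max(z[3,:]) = 86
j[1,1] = 48.53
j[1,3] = -90.21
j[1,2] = -32.95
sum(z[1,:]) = 32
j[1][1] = 48.53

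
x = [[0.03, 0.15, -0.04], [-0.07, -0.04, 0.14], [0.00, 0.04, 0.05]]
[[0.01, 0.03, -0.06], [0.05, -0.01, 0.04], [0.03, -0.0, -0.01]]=x@[[-0.14, -0.33, -0.24], [0.19, 0.2, -0.33], [0.37, -0.21, 0.06]]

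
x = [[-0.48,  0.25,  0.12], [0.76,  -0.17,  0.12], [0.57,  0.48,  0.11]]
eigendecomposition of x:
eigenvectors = [[-0.22, -0.63, -0.09], [-0.42, 0.78, -0.5], [-0.88, -0.02, 0.86]]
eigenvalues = [0.48, -0.79, -0.23]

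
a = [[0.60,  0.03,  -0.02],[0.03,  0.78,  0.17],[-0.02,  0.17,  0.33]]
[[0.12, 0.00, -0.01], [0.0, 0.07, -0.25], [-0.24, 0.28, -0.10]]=a @ [[0.16, 0.04, -0.01], [0.17, -0.11, -0.29], [-0.79, 0.92, -0.15]]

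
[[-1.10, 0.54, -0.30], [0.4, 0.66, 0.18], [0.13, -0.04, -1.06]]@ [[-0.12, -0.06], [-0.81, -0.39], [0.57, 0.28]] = [[-0.48,-0.23], [-0.48,-0.23], [-0.59,-0.29]]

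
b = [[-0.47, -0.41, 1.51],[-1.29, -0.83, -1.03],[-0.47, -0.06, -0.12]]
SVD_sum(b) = [[0.44,  0.25,  0.69],[-0.9,  -0.5,  -1.4],[-0.18,  -0.10,  -0.29]] + [[-0.92,-0.64,0.82],[-0.42,-0.29,0.37],[-0.18,-0.12,0.16]] + [[0.01, -0.01, -0.00], [0.03, -0.04, -0.00], [-0.11, 0.17, 0.01]]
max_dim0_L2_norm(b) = 1.83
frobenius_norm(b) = 2.51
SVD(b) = [[0.44, 0.9, -0.08], [-0.88, 0.41, -0.24], [-0.18, 0.17, 0.97]] @ diag([1.9684745137397084, 1.5508382201441817, 0.2047166424530342]) @ [[0.52, 0.29, 0.81],[-0.66, -0.46, 0.59],[-0.54, 0.84, 0.05]]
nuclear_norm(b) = 3.72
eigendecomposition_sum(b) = [[(-0.3+0j), (-0.25+0j), 0.17-0.00j], [-1.30+0.00j, -1.08+0.00j, (0.73-0j)], [-0.19+0.00j, -0.16+0.00j, 0.11-0.00j]] + [[(-0.08+0.26j), -0.08-0.08j, (0.67+0.11j)], [0.01-0.36j, 0.13+0.07j, (-0.88+0.11j)], [(-0.14-0.07j), (0.05-0.04j), -0.11+0.37j]] + [[-0.08-0.26j, (-0.08+0.08j), (0.67-0.11j)], [0.01+0.36j, 0.13-0.07j, (-0.88-0.11j)], [(-0.14+0.07j), 0.05+0.04j, -0.11-0.37j]]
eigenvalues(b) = [(-1.28+0j), (-0.07+0.69j), (-0.07-0.69j)]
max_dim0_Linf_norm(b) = 1.51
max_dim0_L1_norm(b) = 2.66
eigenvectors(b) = [[(0.23+0j), (0.55+0.17j), 0.55-0.17j],[(0.96+0j), -0.75+0.00j, (-0.75-0j)],[(0.14+0j), -0.13+0.30j, -0.13-0.30j]]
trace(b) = -1.42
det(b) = -0.62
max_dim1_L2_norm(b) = 1.85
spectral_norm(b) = 1.97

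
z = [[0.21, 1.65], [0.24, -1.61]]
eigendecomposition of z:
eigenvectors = [[0.99, -0.63], [0.12, 0.77]]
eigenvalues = [0.41, -1.81]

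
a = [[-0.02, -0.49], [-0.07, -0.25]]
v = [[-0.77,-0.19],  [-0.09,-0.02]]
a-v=[[0.75, -0.3],[0.02, -0.23]]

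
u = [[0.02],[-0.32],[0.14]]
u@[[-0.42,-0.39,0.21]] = [[-0.01, -0.01, 0.0],  [0.13, 0.12, -0.07],  [-0.06, -0.05, 0.03]]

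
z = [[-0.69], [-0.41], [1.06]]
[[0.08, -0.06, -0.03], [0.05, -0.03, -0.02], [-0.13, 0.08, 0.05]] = z @ [[-0.12, 0.08, 0.05]]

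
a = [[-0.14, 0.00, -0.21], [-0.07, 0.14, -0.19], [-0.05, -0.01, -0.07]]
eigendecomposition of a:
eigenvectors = [[-0.88,-0.79,-0.04], [-0.34,0.32,-1.00], [-0.32,0.52,0.06]]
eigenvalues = [-0.22, -0.0, 0.15]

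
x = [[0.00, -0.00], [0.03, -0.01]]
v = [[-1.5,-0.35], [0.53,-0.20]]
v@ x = [[-0.01, 0.0],[-0.01, 0.00]]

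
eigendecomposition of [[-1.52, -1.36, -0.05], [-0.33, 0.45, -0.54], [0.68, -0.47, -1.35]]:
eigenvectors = [[(-0.22+0.57j), (-0.22-0.57j), (-0.47+0j)],  [0.14+0.12j, (0.14-0.12j), (0.82+0j)],  [0.77+0.00j, 0.77-0.00j, -0.32+0.00j]]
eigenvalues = [(-1.63+0.44j), (-1.63-0.44j), (0.85+0j)]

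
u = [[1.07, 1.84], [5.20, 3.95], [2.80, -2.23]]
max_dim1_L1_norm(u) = 9.15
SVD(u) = [[-0.28, -0.25],[-0.95, -0.08],[-0.15, 0.96]] @ diag([6.880423713258339, 3.556075016929807]) @ [[-0.82,-0.57], [0.57,-0.82]]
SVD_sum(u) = [[1.58,1.1], [5.36,3.73], [0.84,0.59]] + [[-0.51, 0.74],[-0.16, 0.22],[1.96, -2.82]]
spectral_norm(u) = 6.88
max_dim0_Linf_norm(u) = 5.2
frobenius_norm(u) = 7.75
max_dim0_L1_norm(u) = 9.07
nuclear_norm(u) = 10.44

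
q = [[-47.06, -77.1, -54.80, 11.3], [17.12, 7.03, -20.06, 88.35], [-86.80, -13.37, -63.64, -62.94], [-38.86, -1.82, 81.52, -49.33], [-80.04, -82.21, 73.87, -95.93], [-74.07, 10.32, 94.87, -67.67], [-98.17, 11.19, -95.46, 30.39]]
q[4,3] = -95.93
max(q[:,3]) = 88.35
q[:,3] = [11.3, 88.35, -62.94, -49.33, -95.93, -67.67, 30.39]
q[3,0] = -38.86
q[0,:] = [-47.06, -77.1, -54.8, 11.3]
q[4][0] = -80.04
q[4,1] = -82.21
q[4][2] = 73.87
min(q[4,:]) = -95.93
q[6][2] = -95.46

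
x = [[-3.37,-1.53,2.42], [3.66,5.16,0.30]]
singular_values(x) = [7.2, 2.79]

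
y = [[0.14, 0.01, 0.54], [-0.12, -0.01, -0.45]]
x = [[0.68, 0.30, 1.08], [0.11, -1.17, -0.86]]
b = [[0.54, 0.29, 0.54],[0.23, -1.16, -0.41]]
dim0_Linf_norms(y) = [0.14, 0.01, 0.54]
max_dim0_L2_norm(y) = 0.7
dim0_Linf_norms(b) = [0.54, 1.16, 0.54]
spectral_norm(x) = 1.77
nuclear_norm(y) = 0.73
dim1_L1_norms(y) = [0.69, 0.58]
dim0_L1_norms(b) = [0.77, 1.45, 0.95]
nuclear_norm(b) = 2.02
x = b + y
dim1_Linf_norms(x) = [1.08, 1.17]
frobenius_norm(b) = 1.49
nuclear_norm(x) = 2.61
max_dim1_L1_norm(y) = 0.69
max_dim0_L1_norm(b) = 1.45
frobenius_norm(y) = 0.73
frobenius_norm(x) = 1.96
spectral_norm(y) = 0.73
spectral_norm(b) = 1.32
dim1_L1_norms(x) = [2.06, 2.14]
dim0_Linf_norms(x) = [0.68, 1.17, 1.08]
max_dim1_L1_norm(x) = 2.14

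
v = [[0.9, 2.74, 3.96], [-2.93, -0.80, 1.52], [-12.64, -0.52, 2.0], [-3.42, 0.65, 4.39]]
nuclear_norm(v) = 21.38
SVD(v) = [[0.01,-0.8,-0.48],  [0.23,-0.05,0.63],  [0.92,0.21,-0.33],  [0.32,-0.56,0.5]] @ diag([13.866897968648042, 6.042546615155329, 1.4704662970567326]) @ [[-0.96, -0.03, 0.26], [-0.22, -0.43, -0.87], [0.14, -0.90, 0.41]]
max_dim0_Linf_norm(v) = 12.64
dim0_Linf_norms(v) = [12.64, 2.74, 4.39]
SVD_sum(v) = [[-0.07, -0.0, 0.02],[-3.13, -0.1, 0.85],[-12.29, -0.41, 3.32],[-4.27, -0.14, 1.15]] + [[1.07, 2.11, 4.23], [0.07, 0.14, 0.29], [-0.28, -0.56, -1.12], [0.74, 1.46, 2.93]] + [[-0.10,0.64,-0.29], [0.13,-0.84,0.38], [-0.07,0.44,-0.20], [0.1,-0.67,0.31]]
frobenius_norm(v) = 15.20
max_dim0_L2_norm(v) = 13.45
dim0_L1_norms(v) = [19.89, 4.71, 11.87]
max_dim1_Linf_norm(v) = 12.64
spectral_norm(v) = 13.87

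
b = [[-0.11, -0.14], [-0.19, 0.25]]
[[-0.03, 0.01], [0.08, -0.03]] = b @ [[-0.07, 0.04], [0.28, -0.10]]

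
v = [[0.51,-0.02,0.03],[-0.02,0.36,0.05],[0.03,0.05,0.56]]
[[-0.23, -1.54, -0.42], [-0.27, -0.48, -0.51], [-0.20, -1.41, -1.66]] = v @ [[-0.46, -2.94, -0.69], [-0.73, -1.18, -1.05], [-0.26, -2.25, -2.83]]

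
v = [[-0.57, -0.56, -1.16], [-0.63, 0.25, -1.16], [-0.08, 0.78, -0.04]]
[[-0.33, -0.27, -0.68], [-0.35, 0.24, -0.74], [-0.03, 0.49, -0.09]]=v@[[0.81, 0.04, -0.13], [0.04, 0.63, -0.09], [-0.13, -0.09, 0.69]]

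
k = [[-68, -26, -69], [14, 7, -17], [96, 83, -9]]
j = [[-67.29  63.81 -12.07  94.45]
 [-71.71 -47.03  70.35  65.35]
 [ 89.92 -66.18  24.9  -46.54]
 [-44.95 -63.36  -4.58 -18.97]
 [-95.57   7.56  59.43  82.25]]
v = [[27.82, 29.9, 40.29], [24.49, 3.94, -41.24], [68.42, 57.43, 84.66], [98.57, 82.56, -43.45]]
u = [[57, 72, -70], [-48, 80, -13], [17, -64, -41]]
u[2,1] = -64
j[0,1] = 63.81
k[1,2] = -17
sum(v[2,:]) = 210.51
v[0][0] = 27.82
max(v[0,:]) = 40.29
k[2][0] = 96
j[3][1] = -63.36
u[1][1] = 80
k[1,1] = 7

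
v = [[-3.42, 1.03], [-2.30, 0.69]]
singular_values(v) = [4.3, 0.0]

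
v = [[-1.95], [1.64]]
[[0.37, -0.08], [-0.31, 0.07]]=v @ [[-0.19, 0.04]]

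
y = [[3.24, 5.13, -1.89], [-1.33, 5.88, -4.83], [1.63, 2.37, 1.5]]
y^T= [[3.24, -1.33, 1.63], [5.13, 5.88, 2.37], [-1.89, -4.83, 1.5]]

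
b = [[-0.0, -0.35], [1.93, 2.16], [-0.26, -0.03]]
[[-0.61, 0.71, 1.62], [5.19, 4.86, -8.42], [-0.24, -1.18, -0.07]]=b @ [[0.73, 4.78, 0.82], [1.75, -2.02, -4.63]]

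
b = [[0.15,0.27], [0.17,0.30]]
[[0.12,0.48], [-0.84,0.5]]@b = [[0.1, 0.18], [-0.04, -0.08]]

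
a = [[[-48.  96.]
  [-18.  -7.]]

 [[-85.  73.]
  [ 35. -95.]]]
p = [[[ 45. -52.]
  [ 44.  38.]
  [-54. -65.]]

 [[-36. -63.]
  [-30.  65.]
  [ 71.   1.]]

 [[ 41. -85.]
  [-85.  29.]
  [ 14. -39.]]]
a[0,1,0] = -18.0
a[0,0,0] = -48.0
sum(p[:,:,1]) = -171.0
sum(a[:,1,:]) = -85.0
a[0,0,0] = -48.0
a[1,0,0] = -85.0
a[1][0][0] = -85.0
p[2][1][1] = 29.0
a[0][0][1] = 96.0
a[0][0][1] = 96.0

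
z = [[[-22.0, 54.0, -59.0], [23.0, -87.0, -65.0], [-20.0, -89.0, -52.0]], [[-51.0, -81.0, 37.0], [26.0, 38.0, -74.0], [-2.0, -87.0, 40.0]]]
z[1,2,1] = -87.0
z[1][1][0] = 26.0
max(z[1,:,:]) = 40.0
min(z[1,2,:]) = -87.0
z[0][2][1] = -89.0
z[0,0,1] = 54.0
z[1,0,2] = 37.0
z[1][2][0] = -2.0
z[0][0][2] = -59.0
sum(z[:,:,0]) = -46.0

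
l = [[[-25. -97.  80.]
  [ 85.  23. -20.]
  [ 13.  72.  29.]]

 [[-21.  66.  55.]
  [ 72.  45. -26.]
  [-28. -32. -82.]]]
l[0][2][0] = 13.0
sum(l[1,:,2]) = -53.0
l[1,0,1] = 66.0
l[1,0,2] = 55.0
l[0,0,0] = -25.0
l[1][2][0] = -28.0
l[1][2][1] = -32.0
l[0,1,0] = 85.0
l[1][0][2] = 55.0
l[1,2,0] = -28.0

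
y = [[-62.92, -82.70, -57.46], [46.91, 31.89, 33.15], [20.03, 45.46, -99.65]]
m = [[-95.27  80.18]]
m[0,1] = 80.18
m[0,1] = 80.18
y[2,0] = 20.03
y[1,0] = 46.91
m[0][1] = 80.18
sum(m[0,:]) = -15.08999999999999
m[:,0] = [-95.27]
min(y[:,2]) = -99.65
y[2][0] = 20.03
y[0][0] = -62.92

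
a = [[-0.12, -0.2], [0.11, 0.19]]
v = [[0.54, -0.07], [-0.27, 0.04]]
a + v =[[0.42,  -0.27], [-0.16,  0.23]]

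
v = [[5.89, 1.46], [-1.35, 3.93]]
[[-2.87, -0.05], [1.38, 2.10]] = v @ [[-0.53, -0.13],[0.17, 0.49]]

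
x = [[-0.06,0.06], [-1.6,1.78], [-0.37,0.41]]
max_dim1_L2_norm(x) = 2.39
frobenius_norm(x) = 2.46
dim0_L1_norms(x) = [2.03, 2.25]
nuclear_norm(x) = 2.46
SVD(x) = [[-0.03, 0.97], [-0.97, -0.08], [-0.22, 0.22]] @ diag([2.457758860820644, 0.004624073702798352]) @ [[0.67, -0.74], [-0.74, -0.67]]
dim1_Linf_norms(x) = [0.06, 1.78, 0.41]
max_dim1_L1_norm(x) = 3.38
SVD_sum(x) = [[-0.06, 0.06], [-1.60, 1.78], [-0.37, 0.41]] + [[-0.0, -0.00], [0.0, 0.0], [-0.00, -0.0]]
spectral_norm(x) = 2.46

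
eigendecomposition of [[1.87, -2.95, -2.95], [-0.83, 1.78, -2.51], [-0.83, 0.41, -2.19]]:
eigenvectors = [[0.66,0.95,-0.89], [0.45,-0.26,-0.42], [0.6,-0.17,0.17]]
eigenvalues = [-2.8, 3.2, 1.06]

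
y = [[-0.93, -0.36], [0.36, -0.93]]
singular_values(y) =[1.0, 1.0]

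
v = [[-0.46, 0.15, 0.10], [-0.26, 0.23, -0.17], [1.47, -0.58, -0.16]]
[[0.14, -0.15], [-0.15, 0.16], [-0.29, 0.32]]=v @ [[-0.21, 0.23], [-0.26, 0.28], [0.84, -0.91]]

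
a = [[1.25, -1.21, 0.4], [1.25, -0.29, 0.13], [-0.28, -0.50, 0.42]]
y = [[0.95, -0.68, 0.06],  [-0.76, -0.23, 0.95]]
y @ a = [[0.32,-0.98,0.32],  [-1.5,0.51,0.07]]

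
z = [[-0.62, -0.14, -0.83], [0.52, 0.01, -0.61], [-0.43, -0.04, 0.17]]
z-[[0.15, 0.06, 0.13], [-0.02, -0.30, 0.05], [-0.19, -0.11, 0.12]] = [[-0.77, -0.2, -0.96],[0.54, 0.31, -0.66],[-0.24, 0.07, 0.05]]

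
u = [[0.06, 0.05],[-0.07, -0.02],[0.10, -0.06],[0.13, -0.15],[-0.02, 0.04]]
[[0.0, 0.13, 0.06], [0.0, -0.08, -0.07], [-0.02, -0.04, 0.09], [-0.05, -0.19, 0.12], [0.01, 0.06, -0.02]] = u @[[-0.12, 0.67, 0.98], [0.21, 1.83, 0.07]]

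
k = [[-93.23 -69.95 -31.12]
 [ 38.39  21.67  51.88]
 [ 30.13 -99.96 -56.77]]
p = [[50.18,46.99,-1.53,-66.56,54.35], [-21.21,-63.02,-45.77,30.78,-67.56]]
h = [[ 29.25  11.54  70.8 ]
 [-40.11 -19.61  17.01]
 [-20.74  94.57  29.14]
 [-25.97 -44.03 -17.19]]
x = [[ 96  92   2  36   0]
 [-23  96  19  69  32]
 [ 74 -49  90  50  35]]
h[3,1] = -44.03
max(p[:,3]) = 30.78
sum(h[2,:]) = 102.97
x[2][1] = -49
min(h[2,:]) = -20.74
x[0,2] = 2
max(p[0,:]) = 54.35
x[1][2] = 19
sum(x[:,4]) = 67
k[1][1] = 21.67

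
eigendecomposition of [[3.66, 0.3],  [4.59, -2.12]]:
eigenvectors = [[0.79, -0.05], [0.61, 1.00]]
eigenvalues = [3.89, -2.35]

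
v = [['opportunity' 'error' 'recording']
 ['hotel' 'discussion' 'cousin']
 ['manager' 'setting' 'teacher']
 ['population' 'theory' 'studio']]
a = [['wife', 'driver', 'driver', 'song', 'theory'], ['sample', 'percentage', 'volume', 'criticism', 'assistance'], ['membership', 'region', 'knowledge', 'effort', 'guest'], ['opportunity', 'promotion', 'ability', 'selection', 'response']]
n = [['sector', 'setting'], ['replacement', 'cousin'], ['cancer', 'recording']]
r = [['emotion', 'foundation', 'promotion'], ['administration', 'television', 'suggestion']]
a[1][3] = 'criticism'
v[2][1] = 'setting'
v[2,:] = ['manager', 'setting', 'teacher']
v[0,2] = 'recording'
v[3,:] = ['population', 'theory', 'studio']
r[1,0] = 'administration'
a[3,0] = 'opportunity'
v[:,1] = ['error', 'discussion', 'setting', 'theory']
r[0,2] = 'promotion'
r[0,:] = ['emotion', 'foundation', 'promotion']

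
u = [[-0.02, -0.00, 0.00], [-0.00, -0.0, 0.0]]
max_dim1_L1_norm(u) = 0.02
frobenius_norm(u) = 0.02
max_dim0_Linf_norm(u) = 0.02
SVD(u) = [[1.0, 0.00],[0.00, 1.00]] @ diag([0.02, -0.0]) @ [[-1.00, 0.0, 0.0], [0.0, 1.0, 0.00]]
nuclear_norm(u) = 0.02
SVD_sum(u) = [[-0.02, 0.00, 0.00], [0.0, 0.0, 0.0]] + [[-0.00, -0.00, -0.00],[-0.0, -0.00, -0.00]]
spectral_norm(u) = 0.02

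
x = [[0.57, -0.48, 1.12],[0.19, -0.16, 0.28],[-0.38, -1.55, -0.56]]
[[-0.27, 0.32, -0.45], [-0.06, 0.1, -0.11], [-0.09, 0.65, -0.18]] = x @[[0.27,0.13,0.28],  [0.11,-0.46,0.21],  [-0.33,0.02,-0.45]]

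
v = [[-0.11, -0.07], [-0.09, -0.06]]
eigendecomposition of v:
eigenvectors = [[-0.77, 0.54], [-0.64, -0.84]]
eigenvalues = [-0.17, -0.0]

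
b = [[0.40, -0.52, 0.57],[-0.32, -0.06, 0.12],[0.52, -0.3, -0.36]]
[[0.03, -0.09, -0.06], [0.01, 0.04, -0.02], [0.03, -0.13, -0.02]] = b@[[-0.03,-0.14,0.04], [-0.11,0.13,0.14], [-0.03,0.06,-0.00]]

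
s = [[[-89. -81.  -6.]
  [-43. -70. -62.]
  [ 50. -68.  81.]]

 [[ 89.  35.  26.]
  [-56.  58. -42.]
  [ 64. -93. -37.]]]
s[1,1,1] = 58.0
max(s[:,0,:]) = 89.0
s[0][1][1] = -70.0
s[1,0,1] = 35.0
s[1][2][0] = 64.0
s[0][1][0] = -43.0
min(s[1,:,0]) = -56.0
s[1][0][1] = 35.0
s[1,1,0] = -56.0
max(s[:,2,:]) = 81.0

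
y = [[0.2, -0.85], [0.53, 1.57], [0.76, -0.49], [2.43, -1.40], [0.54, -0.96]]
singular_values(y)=[3.22, 1.75]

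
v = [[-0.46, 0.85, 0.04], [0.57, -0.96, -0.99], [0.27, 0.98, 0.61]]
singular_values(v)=[1.97, 0.65, 0.52]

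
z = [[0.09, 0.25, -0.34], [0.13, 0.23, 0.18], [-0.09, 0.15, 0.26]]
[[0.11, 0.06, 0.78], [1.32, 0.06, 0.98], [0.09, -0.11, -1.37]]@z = [[-0.05, 0.16, 0.18], [0.04, 0.49, -0.18], [0.12, -0.21, -0.41]]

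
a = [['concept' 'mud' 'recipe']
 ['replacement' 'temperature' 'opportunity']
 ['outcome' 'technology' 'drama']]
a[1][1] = 'temperature'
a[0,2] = 'recipe'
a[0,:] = ['concept', 'mud', 'recipe']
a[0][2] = 'recipe'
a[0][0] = 'concept'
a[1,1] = 'temperature'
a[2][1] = 'technology'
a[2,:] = ['outcome', 'technology', 'drama']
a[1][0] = 'replacement'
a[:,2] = ['recipe', 'opportunity', 'drama']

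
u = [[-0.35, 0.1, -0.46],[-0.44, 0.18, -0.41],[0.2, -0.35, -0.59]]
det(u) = -0.00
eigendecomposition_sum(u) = [[(-0.19-0.09j), 0.16+0.09j, (0.04+0.01j)],  [(-0.24-0.14j), 0.19+0.13j, (0.05+0.02j)],  [(0.08+0.05j), (-0.07-0.05j), (-0.02-0.01j)]] + [[(-0.19+0.09j), 0.16-0.09j, 0.04-0.01j], [(-0.24+0.14j), 0.19-0.13j, (0.05-0.02j)], [0.08-0.05j, (-0.07+0.05j), -0.02+0.01j]] + [[(0.04-0j),(-0.22+0j),-0.55+0.00j], [(0.04-0j),(-0.21+0j),(-0.52+0j)], [(0.04-0j),-0.22+0.00j,-0.55+0.00j]]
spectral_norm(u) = 0.91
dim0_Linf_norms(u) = [0.44, 0.35, 0.59]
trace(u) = -0.76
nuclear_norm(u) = 1.56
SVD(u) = [[-0.62, 0.24, 0.75], [-0.61, 0.45, -0.65], [-0.49, -0.86, -0.13]] @ diag([0.912441317154684, 0.6451726060412871, 0.001775151520060836]) @ [[0.42, 0.0, 0.91], [-0.70, 0.63, 0.33], [0.57, 0.78, -0.27]]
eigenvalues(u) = [(-0.02+0.03j), (-0.02-0.03j), (-0.72+0j)]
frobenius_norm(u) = 1.12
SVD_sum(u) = [[-0.24, -0.00, -0.51],[-0.24, -0.00, -0.51],[-0.19, -0.00, -0.41]] + [[-0.11, 0.1, 0.05],[-0.2, 0.18, 0.09],[0.39, -0.35, -0.18]] + [[0.0, 0.0, -0.0], [-0.0, -0.00, 0.0], [-0.00, -0.0, 0.0]]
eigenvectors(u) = [[(0.59-0.05j), 0.59+0.05j, 0.58+0.00j], [(0.76+0j), 0.76-0.00j, 0.55+0.00j], [(-0.26-0j), (-0.26+0j), (0.59+0j)]]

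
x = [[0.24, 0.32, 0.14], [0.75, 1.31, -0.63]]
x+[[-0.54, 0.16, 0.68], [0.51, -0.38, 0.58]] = [[-0.30, 0.48, 0.82], [1.26, 0.93, -0.05]]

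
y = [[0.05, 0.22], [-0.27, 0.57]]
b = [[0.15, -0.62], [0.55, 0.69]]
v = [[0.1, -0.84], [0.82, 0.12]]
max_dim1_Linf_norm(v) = 0.84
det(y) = 0.09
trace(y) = 0.62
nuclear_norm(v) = 1.67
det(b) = 0.44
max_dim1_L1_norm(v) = 0.94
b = v + y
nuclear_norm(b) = 1.44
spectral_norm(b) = 0.99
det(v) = 0.70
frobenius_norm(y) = 0.67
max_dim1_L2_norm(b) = 0.88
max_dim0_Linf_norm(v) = 0.84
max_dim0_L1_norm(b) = 1.31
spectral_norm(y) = 0.66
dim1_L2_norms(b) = [0.64, 0.88]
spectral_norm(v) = 0.85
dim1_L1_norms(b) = [0.77, 1.24]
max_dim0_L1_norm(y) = 0.79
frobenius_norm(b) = 1.09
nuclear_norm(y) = 0.79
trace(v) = 0.22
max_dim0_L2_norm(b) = 0.93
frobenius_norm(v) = 1.18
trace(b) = 0.84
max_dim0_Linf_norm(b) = 0.69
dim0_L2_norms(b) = [0.57, 0.93]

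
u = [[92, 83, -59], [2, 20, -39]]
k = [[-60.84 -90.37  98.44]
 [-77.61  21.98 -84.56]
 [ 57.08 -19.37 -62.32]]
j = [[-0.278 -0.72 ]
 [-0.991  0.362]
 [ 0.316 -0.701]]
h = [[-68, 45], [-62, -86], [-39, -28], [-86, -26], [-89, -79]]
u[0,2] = -59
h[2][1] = -28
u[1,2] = -39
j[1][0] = -0.991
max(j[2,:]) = 0.316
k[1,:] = [-77.61, 21.98, -84.56]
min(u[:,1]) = 20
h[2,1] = -28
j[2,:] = [0.316, -0.701]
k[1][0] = -77.61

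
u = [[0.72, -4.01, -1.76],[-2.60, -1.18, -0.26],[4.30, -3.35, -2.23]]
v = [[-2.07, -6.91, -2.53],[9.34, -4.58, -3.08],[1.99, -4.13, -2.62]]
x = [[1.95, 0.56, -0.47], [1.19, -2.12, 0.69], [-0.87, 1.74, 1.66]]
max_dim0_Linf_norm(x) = 2.12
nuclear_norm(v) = 20.20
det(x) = -10.75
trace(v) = -9.27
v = x @ u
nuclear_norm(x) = 6.90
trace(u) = -2.69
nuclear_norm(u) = 10.85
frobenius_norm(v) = 14.28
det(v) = -50.71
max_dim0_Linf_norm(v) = 9.34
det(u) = 4.74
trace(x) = 1.49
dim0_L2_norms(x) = [2.44, 2.8, 1.86]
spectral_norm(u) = 7.02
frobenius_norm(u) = 7.91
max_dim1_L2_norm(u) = 5.89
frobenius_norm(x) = 4.15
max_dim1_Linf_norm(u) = 4.3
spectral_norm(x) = 3.24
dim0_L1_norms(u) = [7.62, 8.54, 4.25]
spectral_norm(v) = 12.15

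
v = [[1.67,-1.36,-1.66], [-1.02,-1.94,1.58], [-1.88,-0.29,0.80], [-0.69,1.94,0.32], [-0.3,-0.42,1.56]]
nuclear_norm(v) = 8.15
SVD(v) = [[-0.6, -0.45, 0.16], [0.49, -0.61, -0.02], [0.49, -0.03, 0.72], [0.17, 0.63, -0.05], [0.35, -0.17, -0.67]] @ diag([3.8422079059141527, 3.1438638126504834, 1.161317671973324]) @ [[-0.69, -0.02, 0.72], [-0.14, 0.99, -0.1], [-0.71, -0.17, -0.68]]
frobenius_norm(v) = 5.10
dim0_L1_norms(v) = [5.56, 5.95, 5.92]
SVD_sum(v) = [[1.61, 0.05, -1.68],[-1.31, -0.04, 1.36],[-1.30, -0.04, 1.36],[-0.46, -0.01, 0.48],[-0.93, -0.03, 0.97]] + [[0.19,-1.38,0.14],[0.27,-1.90,0.20],[0.01,-0.11,0.01],[-0.27,1.94,-0.2],[0.07,-0.52,0.05]] + [[-0.13, -0.03, -0.13],[0.02, 0.00, 0.02],[-0.59, -0.14, -0.57],[0.04, 0.01, 0.04],[0.56, 0.13, 0.54]]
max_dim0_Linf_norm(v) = 1.94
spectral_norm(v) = 3.84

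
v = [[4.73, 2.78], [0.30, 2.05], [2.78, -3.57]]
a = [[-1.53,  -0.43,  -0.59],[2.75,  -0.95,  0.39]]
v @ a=[[0.41,-4.67,-1.71], [5.18,-2.08,0.62], [-14.07,2.20,-3.03]]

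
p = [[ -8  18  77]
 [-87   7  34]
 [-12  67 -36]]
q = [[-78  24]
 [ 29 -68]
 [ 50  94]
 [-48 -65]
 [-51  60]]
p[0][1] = 18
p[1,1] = 7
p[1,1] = 7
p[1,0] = -87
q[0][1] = 24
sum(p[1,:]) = -46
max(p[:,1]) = 67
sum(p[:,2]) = 75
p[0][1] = 18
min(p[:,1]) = 7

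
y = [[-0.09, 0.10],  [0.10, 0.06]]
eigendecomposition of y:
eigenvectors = [[-0.89,  -0.45], [0.45,  -0.89]]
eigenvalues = [-0.14, 0.11]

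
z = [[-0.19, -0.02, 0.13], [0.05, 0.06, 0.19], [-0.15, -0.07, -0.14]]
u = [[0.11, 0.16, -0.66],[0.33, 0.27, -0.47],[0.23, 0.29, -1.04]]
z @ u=[[0.0, 0.0, -0.00], [0.07, 0.08, -0.26], [-0.07, -0.08, 0.28]]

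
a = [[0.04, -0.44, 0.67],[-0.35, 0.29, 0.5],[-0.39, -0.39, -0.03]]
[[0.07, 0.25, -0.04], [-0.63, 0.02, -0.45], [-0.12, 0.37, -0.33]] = a @ [[0.89, -0.42, 0.95], [-0.56, -0.53, -0.09], [-0.31, 0.05, -0.18]]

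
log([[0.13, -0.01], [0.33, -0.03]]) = [[-1.61-0.69j, (-0.26+0.28j)], [(8.66-9.31j), -5.81+3.83j]]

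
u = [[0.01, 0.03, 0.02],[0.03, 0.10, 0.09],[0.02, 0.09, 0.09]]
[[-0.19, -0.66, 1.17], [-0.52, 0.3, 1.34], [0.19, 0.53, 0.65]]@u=[[0.0,0.03,0.04], [0.03,0.14,0.14], [0.03,0.12,0.11]]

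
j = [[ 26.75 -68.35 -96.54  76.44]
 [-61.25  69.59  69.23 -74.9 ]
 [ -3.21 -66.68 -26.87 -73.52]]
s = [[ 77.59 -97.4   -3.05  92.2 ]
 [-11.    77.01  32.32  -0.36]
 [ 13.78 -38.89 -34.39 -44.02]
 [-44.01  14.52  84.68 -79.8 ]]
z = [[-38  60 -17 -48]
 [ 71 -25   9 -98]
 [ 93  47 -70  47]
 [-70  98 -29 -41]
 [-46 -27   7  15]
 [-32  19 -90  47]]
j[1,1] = 69.59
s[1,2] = 32.32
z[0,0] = -38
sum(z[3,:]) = -42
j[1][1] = 69.59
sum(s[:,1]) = -44.760000000000005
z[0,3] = -48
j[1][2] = 69.23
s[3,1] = 14.52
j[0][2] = -96.54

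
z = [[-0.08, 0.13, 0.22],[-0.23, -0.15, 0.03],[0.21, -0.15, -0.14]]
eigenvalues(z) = [(0.11+0j), (-0.24+0.16j), (-0.24-0.16j)]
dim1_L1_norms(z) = [0.43, 0.41, 0.5]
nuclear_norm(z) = 0.75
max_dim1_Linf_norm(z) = 0.23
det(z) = 0.01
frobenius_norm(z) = 0.48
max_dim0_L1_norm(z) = 0.52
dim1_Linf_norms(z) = [0.22, 0.23, 0.21]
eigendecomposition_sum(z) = [[(0.05-0j),  (-0+0j),  (0.04+0j)], [-0.04+0.00j,  0j,  -0.03-0.00j], [0.07-0.00j,  (-0+0j),  (0.06+0j)]] + [[(-0.07+0.04j),0.07+0.10j,(0.09+0.02j)], [-0.10-0.05j,-0.08+0.15j,(0.03+0.12j)], [0.07-0.05j,-0.07-0.11j,-0.10-0.02j]] + [[-0.07-0.04j, (0.07-0.1j), 0.09-0.02j],[(-0.1+0.05j), -0.08-0.15j, (0.03-0.12j)],[(0.07+0.05j), (-0.07+0.11j), (-0.1+0.02j)]]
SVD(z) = [[-0.61,0.39,0.69], [-0.32,-0.92,0.24], [0.73,-0.07,0.68]] @ diag([0.39395821853243984, 0.2674224511976528, 0.08649944882012461]) @ [[0.7, -0.36, -0.62], [0.61, 0.75, 0.26], [0.37, -0.56, 0.74]]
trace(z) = -0.37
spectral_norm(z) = 0.39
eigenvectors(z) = [[0.56+0.00j, 0.23-0.43j, (0.23+0.43j)], [-0.41+0.00j, (0.68+0j), (0.68-0j)], [(0.72+0j), (-0.25+0.48j), (-0.25-0.48j)]]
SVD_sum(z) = [[-0.17,0.09,0.15], [-0.09,0.04,0.08], [0.2,-0.1,-0.18]] + [[0.06, 0.08, 0.03], [-0.15, -0.18, -0.06], [-0.01, -0.01, -0.01]] + [[0.02, -0.03, 0.04], [0.01, -0.01, 0.02], [0.02, -0.03, 0.04]]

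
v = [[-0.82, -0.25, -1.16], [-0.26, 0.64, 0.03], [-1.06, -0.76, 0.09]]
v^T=[[-0.82, -0.26, -1.06], [-0.25, 0.64, -0.76], [-1.16, 0.03, 0.09]]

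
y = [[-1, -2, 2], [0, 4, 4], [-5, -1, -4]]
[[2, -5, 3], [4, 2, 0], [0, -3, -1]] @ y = [[-17, -27, -28], [-4, 0, 16], [5, -11, -8]]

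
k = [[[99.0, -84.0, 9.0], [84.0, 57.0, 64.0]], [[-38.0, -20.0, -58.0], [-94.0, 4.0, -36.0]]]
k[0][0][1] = -84.0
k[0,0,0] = 99.0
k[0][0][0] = 99.0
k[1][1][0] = -94.0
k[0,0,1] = -84.0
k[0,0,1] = -84.0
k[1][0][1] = -20.0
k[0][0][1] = -84.0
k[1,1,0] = -94.0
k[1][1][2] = -36.0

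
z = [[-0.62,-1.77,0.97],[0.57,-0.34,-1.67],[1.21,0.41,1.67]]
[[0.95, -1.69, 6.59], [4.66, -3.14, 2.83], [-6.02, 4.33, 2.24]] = z @ [[-0.69, 0.60, 3.03],[-1.76, 1.70, -4.63],[-2.67, 1.74, 0.28]]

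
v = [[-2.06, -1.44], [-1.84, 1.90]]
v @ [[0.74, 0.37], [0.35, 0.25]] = [[-2.03,-1.12], [-0.7,-0.21]]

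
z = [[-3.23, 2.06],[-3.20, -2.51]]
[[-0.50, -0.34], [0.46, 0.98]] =z@[[0.02, -0.08], [-0.21, -0.29]]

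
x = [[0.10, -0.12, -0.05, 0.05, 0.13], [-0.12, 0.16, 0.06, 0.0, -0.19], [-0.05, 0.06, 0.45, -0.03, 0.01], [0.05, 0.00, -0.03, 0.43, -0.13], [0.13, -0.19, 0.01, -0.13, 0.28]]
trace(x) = 1.42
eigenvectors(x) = [[0.25, 0.24, -0.31, 0.75, -0.48], [-0.42, -0.23, 0.32, 0.66, 0.49], [-0.14, -0.81, -0.56, -0.01, -0.12], [-0.55, 0.49, -0.62, -0.07, 0.25], [0.66, 0.01, -0.32, 0.07, 0.68]]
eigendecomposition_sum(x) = [[0.04, -0.06, -0.02, -0.08, 0.09],[-0.06, 0.10, 0.03, 0.13, -0.15],[-0.02, 0.03, 0.01, 0.04, -0.05],[-0.08, 0.13, 0.04, 0.17, -0.2],[0.09, -0.15, -0.05, -0.2, 0.24]] + [[0.03, -0.03, -0.09, 0.06, 0.0], [-0.03, 0.03, 0.09, -0.06, -0.0], [-0.09, 0.09, 0.32, -0.2, -0.0], [0.06, -0.06, -0.2, 0.12, 0.00], [0.00, -0.00, -0.0, 0.00, 0.00]] + [[0.04,-0.04,0.06,0.07,0.04], [-0.04,0.04,-0.06,-0.07,-0.04], [0.06,-0.06,0.12,0.13,0.06], [0.07,-0.07,0.13,0.14,0.07], [0.04,-0.04,0.06,0.07,0.04]] + [[0.00, 0.0, -0.0, -0.0, 0.00], [0.0, 0.00, -0.0, -0.00, 0.0], [-0.00, -0.0, 0.0, 0.00, -0.0], [-0.00, -0.0, 0.0, 0.0, -0.0], [0.0, 0.00, -0.00, -0.0, 0.0]] + [[0.0, -0.00, 0.00, -0.0, -0.00], [-0.0, 0.0, -0.00, 0.00, 0.0], [0.00, -0.0, 0.00, -0.0, -0.00], [-0.0, 0.00, -0.00, 0.0, 0.00], [-0.00, 0.00, -0.00, 0.00, 0.00]]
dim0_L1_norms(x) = [0.45, 0.53, 0.6, 0.64, 0.74]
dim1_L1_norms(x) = [0.45, 0.53, 0.6, 0.64, 0.74]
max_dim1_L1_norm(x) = 0.74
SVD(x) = [[-0.25, -0.24, -0.31, 0.75, -0.48],[0.42, 0.23, 0.32, 0.66, 0.49],[0.14, 0.81, -0.56, -0.01, -0.12],[0.55, -0.49, -0.62, -0.07, 0.25],[-0.66, -0.01, -0.32, 0.07, 0.68]] @ diag([0.5553968704649881, 0.5000345187325939, 0.36151423605309974, 0.0026649223942659113, 0.0003894523550526074]) @ [[-0.25, 0.42, 0.14, 0.55, -0.66],[-0.24, 0.23, 0.81, -0.49, -0.01],[-0.31, 0.32, -0.56, -0.62, -0.32],[0.75, 0.66, -0.01, -0.07, 0.07],[-0.48, 0.49, -0.12, 0.25, 0.68]]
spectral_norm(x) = 0.56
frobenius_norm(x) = 0.83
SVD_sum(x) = [[0.04, -0.06, -0.02, -0.08, 0.09], [-0.06, 0.1, 0.03, 0.13, -0.15], [-0.02, 0.03, 0.01, 0.04, -0.05], [-0.08, 0.13, 0.04, 0.17, -0.2], [0.09, -0.15, -0.05, -0.2, 0.24]] + [[0.03, -0.03, -0.09, 0.06, 0.00], [-0.03, 0.03, 0.09, -0.06, -0.00], [-0.09, 0.09, 0.32, -0.20, -0.00], [0.06, -0.06, -0.20, 0.12, 0.0], [0.0, -0.00, -0.00, 0.0, 0.0]] + [[0.04, -0.04, 0.06, 0.07, 0.04],[-0.04, 0.04, -0.06, -0.07, -0.04],[0.06, -0.06, 0.12, 0.13, 0.06],[0.07, -0.07, 0.13, 0.14, 0.07],[0.04, -0.04, 0.06, 0.07, 0.04]] + [[0.0, 0.0, -0.0, -0.0, 0.00], [0.0, 0.00, -0.0, -0.00, 0.00], [-0.0, -0.00, 0.0, 0.00, -0.00], [-0.00, -0.0, 0.0, 0.00, -0.00], [0.00, 0.0, -0.00, -0.00, 0.00]] + [[0.00, -0.0, 0.00, -0.0, -0.00], [-0.0, 0.00, -0.0, 0.00, 0.00], [0.0, -0.0, 0.0, -0.0, -0.00], [-0.00, 0.0, -0.00, 0.00, 0.00], [-0.00, 0.0, -0.0, 0.0, 0.0]]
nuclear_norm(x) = 1.42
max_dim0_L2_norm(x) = 0.46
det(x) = 0.00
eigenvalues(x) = [0.56, 0.5, 0.36, 0.0, 0.0]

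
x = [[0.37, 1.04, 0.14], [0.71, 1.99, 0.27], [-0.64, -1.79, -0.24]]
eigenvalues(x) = [2.12, -0.0, 0.0]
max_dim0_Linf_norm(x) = 1.99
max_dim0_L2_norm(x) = 2.87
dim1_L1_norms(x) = [1.55, 2.97, 2.67]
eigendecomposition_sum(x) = [[0.37, 1.04, 0.14], [0.71, 1.99, 0.27], [-0.64, -1.79, -0.24]] + [[-0.00, 0.0, -0.00], [0.00, -0.00, 0.0], [-0.0, 0.00, -0.00]] + [[0.0,-0.0,-0.0], [0.00,-0.0,-0.0], [-0.00,0.0,0.00]]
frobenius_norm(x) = 3.07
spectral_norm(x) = 3.07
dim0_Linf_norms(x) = [0.71, 1.99, 0.27]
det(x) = -0.00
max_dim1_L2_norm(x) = 2.13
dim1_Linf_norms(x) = [1.04, 1.99, 1.79]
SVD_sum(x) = [[0.37,  1.04,  0.14], [0.71,  1.99,  0.27], [-0.64,  -1.79,  -0.24]] + [[-0.00, 0.00, 0.00], [-0.0, 0.0, 0.0], [-0.00, 0.00, 0.0]] + [[-0.0, 0.0, -0.0], [0.0, -0.00, 0.00], [-0.00, 0.00, -0.0]]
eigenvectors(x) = [[-0.36,-0.85,-0.26], [-0.69,0.36,-0.04], [0.62,-0.38,0.97]]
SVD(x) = [[-0.36, 0.13, -0.92], [-0.69, 0.62, 0.36], [0.62, 0.77, -0.13]] @ diag([3.073514738386936, 0.0023727322980592815, 0.0012341230602517681]) @ [[-0.33, -0.93, -0.13], [-0.48, 0.05, 0.88], [0.81, -0.35, 0.47]]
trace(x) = 2.12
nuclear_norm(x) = 3.08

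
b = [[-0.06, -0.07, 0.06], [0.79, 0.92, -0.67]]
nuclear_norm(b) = 1.40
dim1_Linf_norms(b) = [0.07, 0.92]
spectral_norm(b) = 1.39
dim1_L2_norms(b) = [0.11, 1.39]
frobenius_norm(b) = 1.39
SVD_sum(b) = [[-0.06, -0.07, 0.05], [0.79, 0.92, -0.67]] + [[0.0, 0.0, 0.01], [0.0, 0.00, 0.00]]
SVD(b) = [[-0.08,1.00], [1.00,0.08]] @ diag([1.3897616655293643, 0.007906517883810195]) @ [[0.57, 0.66, -0.48], [0.32, 0.36, 0.88]]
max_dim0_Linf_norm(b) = 0.92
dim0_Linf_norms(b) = [0.79, 0.92, 0.67]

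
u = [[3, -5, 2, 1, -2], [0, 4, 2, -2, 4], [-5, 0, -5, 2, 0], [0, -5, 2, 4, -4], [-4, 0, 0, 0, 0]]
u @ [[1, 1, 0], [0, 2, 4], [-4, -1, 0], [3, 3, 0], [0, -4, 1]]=[[-2, 2, -22], [-14, -16, 20], [21, 6, 0], [4, 16, -24], [-4, -4, 0]]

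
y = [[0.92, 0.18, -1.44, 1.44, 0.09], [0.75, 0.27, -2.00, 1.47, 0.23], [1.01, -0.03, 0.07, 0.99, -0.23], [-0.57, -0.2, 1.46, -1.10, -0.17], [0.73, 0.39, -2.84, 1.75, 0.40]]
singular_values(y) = [5.28, 1.34, 0.01, 0.01, 0.0]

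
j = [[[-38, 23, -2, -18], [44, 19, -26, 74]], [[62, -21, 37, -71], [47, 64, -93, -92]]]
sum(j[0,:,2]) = -28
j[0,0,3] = -18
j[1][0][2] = 37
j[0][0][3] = -18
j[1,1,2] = -93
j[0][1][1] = 19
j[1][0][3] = -71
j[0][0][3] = -18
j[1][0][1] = -21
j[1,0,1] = -21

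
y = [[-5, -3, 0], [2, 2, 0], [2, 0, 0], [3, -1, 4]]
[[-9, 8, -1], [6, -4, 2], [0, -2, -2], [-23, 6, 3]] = y@[[0, -1, -1], [3, -1, 2], [-5, 2, 2]]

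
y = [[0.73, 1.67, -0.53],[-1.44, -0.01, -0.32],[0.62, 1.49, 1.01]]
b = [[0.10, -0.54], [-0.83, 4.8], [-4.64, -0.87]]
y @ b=[[1.15, 8.08], [1.35, 1.01], [-5.86, 5.94]]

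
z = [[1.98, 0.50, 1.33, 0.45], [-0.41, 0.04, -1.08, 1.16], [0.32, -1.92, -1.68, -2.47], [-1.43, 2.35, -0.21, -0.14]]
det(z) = 19.86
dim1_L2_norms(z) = [2.48, 1.64, 3.57, 2.76]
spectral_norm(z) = 3.97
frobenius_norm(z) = 5.40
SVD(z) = [[0.24,-0.71,0.32,0.58], [0.08,0.23,-0.72,0.65], [-0.88,0.13,0.28,0.37], [0.41,0.65,0.55,0.33]] @ diag([3.9744119664783972, 3.035744042581393, 1.8290374186925211, 0.8997942818597471]) @ [[-0.11, 0.7, 0.41, 0.58], [-0.79, 0.31, -0.51, -0.15], [0.12, 0.49, 0.34, -0.8], [0.59, 0.43, -0.68, 0.07]]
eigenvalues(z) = [(2.79+0j), (1.46+0j), (-2.02+0.89j), (-2.02-0.89j)]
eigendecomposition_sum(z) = [[(0.84+0j), -0.35+0.00j, (0.35+0j), (-0.3+0j)],  [(-1.52-0j), (0.63-0j), (-0.63+0j), 0.55-0.00j],  [1.68+0.00j, (-0.69+0j), (0.7+0j), (-0.6+0j)],  [(-1.75-0j), (0.72-0j), (-0.72+0j), 0.63-0.00j]] + [[1.03+0.00j,0.51+0.00j,(0.24+0j),0.29-0.00j], [(0.97+0j),0.48+0.00j,(0.23+0j),(0.27-0j)], [-0.99+0.00j,(-0.49-0j),-0.23+0.00j,-0.27+0.00j], [(0.63+0j),0.31+0.00j,0.15+0.00j,0.18-0.00j]] + [[0.05+0.09j, 0.17-0.24j, 0.37+0.04j, (0.23+0.29j)], [0.07-0.17j, -0.53+0.01j, -0.34-0.59j, 0.17-0.65j], [-0.19-0.22j, -0.37+0.76j, (-1.07+0.06j), -0.80-0.71j], [-0.15+0.18j, (0.66+0.2j), (0.18+0.85j), -0.47+0.73j]] + [[0.05-0.09j, 0.17+0.24j, 0.37-0.04j, 0.23-0.29j], [(0.07+0.17j), -0.53-0.01j, -0.34+0.59j, (0.17+0.65j)], [-0.19+0.22j, (-0.37-0.76j), -1.07-0.06j, -0.80+0.71j], [-0.15-0.18j, (0.66-0.2j), 0.18-0.85j, -0.47-0.73j]]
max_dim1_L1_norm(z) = 6.39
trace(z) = 0.20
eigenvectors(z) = [[(0.28+0j), (-0.56+0j), -0.23-0.04j, (-0.23+0.04j)], [-0.51+0.00j, (-0.53+0j), (0.19+0.38j), (0.19-0.38j)], [0.56+0.00j, 0.54+0.00j, 0.68+0.00j, 0.68-0.00j], [-0.59+0.00j, (-0.34+0j), (-0.09-0.54j), (-0.09+0.54j)]]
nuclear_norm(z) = 9.74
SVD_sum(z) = [[-0.10,0.65,0.38,0.54], [-0.03,0.21,0.12,0.18], [0.38,-2.43,-1.42,-2.03], [-0.18,1.13,0.66,0.94]] + [[1.7,-0.66,1.11,0.33],[-0.56,0.22,-0.36,-0.11],[-0.32,0.12,-0.21,-0.06],[-1.55,0.60,-1.01,-0.30]] + [[0.07, 0.28, 0.2, -0.46], [-0.16, -0.64, -0.45, 1.05], [0.06, 0.25, 0.17, -0.4], [0.12, 0.49, 0.34, -0.80]] + [[0.31,  0.23,  -0.35,  0.04],[0.35,  0.25,  -0.39,  0.04],[0.20,  0.14,  -0.22,  0.02],[0.18,  0.13,  -0.20,  0.02]]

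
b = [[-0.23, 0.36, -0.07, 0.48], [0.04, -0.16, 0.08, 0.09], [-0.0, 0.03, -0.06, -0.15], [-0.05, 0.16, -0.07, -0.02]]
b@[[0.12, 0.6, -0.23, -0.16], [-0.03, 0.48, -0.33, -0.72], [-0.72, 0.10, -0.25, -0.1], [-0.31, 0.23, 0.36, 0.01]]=[[-0.14, 0.14, 0.12, -0.21],[-0.08, -0.02, 0.06, 0.1],[0.09, -0.03, -0.05, -0.02],[0.05, 0.04, -0.03, -0.10]]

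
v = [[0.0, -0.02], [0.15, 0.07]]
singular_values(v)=[0.17, 0.02]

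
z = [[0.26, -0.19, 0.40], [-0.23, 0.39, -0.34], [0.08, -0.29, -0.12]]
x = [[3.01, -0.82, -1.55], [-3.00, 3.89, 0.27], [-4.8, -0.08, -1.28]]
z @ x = [[-0.57,-0.98,-0.97], [-0.23,1.73,0.9], [1.69,-1.18,-0.05]]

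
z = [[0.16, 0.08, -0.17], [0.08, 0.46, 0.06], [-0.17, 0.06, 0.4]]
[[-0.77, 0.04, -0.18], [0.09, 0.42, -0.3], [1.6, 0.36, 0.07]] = z@[[-0.91,1.71,-1.15], [-0.12,0.42,-0.43], [3.64,1.56,-0.24]]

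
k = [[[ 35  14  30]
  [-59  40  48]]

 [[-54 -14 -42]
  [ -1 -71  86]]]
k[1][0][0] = -54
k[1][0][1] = -14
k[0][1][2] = 48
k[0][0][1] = 14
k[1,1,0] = -1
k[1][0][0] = -54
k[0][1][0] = -59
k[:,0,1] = [14, -14]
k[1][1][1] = -71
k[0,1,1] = 40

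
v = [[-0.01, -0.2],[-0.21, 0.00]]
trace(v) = -0.01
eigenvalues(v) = [-0.21, 0.2]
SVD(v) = [[-0.39, -0.92], [-0.92, 0.39]] @ diag([0.21213203435596426, 0.19798989873223333]) @ [[0.93, 0.37],[-0.37, 0.93]]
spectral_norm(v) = 0.21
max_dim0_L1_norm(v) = 0.22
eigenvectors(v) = [[-0.71, 0.69], [-0.71, -0.72]]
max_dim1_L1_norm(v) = 0.21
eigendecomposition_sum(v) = [[-0.11,-0.10],[-0.11,-0.10]] + [[0.10, -0.10], [-0.1, 0.1]]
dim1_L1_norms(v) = [0.21, 0.21]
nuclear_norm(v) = 0.41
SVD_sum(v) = [[-0.08, -0.03],[-0.18, -0.07]] + [[0.07, -0.17], [-0.03, 0.07]]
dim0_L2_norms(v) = [0.21, 0.2]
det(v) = -0.04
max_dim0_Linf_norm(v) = 0.21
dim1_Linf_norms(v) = [0.2, 0.21]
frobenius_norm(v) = 0.29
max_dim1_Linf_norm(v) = 0.21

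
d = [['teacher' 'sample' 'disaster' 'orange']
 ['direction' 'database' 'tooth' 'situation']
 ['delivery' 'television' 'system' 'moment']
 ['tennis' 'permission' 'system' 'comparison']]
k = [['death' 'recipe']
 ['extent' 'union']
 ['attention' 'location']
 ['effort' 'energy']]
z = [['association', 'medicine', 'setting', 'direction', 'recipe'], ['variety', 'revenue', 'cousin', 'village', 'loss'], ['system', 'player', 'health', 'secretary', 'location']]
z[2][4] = 'location'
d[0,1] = 'sample'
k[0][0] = 'death'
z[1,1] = 'revenue'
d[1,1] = 'database'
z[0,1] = 'medicine'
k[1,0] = 'extent'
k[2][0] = 'attention'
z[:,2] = ['setting', 'cousin', 'health']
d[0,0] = 'teacher'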